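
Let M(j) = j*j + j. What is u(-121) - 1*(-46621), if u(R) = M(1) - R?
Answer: 46744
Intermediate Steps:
M(j) = j + j² (M(j) = j² + j = j + j²)
u(R) = 2 - R (u(R) = 1*(1 + 1) - R = 1*2 - R = 2 - R)
u(-121) - 1*(-46621) = (2 - 1*(-121)) - 1*(-46621) = (2 + 121) + 46621 = 123 + 46621 = 46744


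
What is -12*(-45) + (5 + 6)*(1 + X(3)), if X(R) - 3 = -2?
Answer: 562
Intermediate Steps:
X(R) = 1 (X(R) = 3 - 2 = 1)
-12*(-45) + (5 + 6)*(1 + X(3)) = -12*(-45) + (5 + 6)*(1 + 1) = 540 + 11*2 = 540 + 22 = 562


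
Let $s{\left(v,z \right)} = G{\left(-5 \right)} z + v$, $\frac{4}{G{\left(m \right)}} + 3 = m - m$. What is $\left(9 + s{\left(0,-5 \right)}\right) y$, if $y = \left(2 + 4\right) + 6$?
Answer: $188$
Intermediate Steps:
$G{\left(m \right)} = - \frac{4}{3}$ ($G{\left(m \right)} = \frac{4}{-3 + \left(m - m\right)} = \frac{4}{-3 + 0} = \frac{4}{-3} = 4 \left(- \frac{1}{3}\right) = - \frac{4}{3}$)
$y = 12$ ($y = 6 + 6 = 12$)
$s{\left(v,z \right)} = v - \frac{4 z}{3}$ ($s{\left(v,z \right)} = - \frac{4 z}{3} + v = v - \frac{4 z}{3}$)
$\left(9 + s{\left(0,-5 \right)}\right) y = \left(9 + \left(0 - - \frac{20}{3}\right)\right) 12 = \left(9 + \left(0 + \frac{20}{3}\right)\right) 12 = \left(9 + \frac{20}{3}\right) 12 = \frac{47}{3} \cdot 12 = 188$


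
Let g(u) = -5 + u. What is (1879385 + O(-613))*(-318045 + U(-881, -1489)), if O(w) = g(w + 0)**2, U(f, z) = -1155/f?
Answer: -633610844605410/881 ≈ -7.1920e+11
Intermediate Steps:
O(w) = (-5 + w)**2 (O(w) = (-5 + (w + 0))**2 = (-5 + w)**2)
(1879385 + O(-613))*(-318045 + U(-881, -1489)) = (1879385 + (-5 - 613)**2)*(-318045 - 1155/(-881)) = (1879385 + (-618)**2)*(-318045 - 1155*(-1/881)) = (1879385 + 381924)*(-318045 + 1155/881) = 2261309*(-280196490/881) = -633610844605410/881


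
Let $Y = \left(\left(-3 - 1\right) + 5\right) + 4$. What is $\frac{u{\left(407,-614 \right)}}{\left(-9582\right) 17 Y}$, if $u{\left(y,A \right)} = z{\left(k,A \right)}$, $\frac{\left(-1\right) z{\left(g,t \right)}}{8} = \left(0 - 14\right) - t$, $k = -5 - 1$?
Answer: $\frac{160}{27149} \approx 0.0058934$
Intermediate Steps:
$k = -6$ ($k = -5 - 1 = -6$)
$z{\left(g,t \right)} = 112 + 8 t$ ($z{\left(g,t \right)} = - 8 \left(\left(0 - 14\right) - t\right) = - 8 \left(-14 - t\right) = 112 + 8 t$)
$u{\left(y,A \right)} = 112 + 8 A$
$Y = 5$ ($Y = \left(\left(-3 - 1\right) + 5\right) + 4 = \left(-4 + 5\right) + 4 = 1 + 4 = 5$)
$\frac{u{\left(407,-614 \right)}}{\left(-9582\right) 17 Y} = \frac{112 + 8 \left(-614\right)}{\left(-9582\right) 17 \cdot 5} = \frac{112 - 4912}{\left(-9582\right) 85} = - \frac{4800}{-814470} = \left(-4800\right) \left(- \frac{1}{814470}\right) = \frac{160}{27149}$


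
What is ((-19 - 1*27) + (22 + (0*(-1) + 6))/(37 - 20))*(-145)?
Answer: 109330/17 ≈ 6431.2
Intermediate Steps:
((-19 - 1*27) + (22 + (0*(-1) + 6))/(37 - 20))*(-145) = ((-19 - 27) + (22 + (0 + 6))/17)*(-145) = (-46 + (22 + 6)*(1/17))*(-145) = (-46 + 28*(1/17))*(-145) = (-46 + 28/17)*(-145) = -754/17*(-145) = 109330/17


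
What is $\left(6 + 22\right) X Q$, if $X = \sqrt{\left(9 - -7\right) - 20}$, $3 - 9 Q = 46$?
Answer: $- \frac{2408 i}{9} \approx - 267.56 i$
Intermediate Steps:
$Q = - \frac{43}{9}$ ($Q = \frac{1}{3} - \frac{46}{9} = - \frac{43}{9} \approx -4.7778$)
$X = 2 i$ ($X = \sqrt{\left(9 + 7\right) - 20} = \sqrt{16 - 20} = \sqrt{-4} = 2 i \approx 2.0 i$)
$\left(6 + 22\right) X Q = \left(6 + 22\right) 2 i \left(- \frac{43}{9}\right) = 28 \cdot 2 i \left(- \frac{43}{9}\right) = 56 i \left(- \frac{43}{9}\right) = - \frac{2408 i}{9}$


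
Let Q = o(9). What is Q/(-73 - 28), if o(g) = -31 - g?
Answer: 40/101 ≈ 0.39604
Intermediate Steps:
Q = -40 (Q = -31 - 1*9 = -31 - 9 = -40)
Q/(-73 - 28) = -40/(-73 - 28) = -40/(-101) = -1/101*(-40) = 40/101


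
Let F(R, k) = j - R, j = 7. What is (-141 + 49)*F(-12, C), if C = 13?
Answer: -1748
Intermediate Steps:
F(R, k) = 7 - R
(-141 + 49)*F(-12, C) = (-141 + 49)*(7 - 1*(-12)) = -92*(7 + 12) = -92*19 = -1748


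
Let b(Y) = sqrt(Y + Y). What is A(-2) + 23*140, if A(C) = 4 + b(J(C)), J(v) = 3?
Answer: 3224 + sqrt(6) ≈ 3226.4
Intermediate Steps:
b(Y) = sqrt(2)*sqrt(Y) (b(Y) = sqrt(2*Y) = sqrt(2)*sqrt(Y))
A(C) = 4 + sqrt(6) (A(C) = 4 + sqrt(2)*sqrt(3) = 4 + sqrt(6))
A(-2) + 23*140 = (4 + sqrt(6)) + 23*140 = (4 + sqrt(6)) + 3220 = 3224 + sqrt(6)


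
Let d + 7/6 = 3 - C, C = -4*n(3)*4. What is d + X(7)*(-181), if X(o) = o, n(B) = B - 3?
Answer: -7591/6 ≈ -1265.2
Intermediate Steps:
n(B) = -3 + B
C = 0 (C = -4*(-3 + 3)*4 = -4*0*4 = 0*4 = 0)
d = 11/6 (d = -7/6 + (3 - 1*0) = -7/6 + (3 + 0) = -7/6 + 3 = 11/6 ≈ 1.8333)
d + X(7)*(-181) = 11/6 + 7*(-181) = 11/6 - 1267 = -7591/6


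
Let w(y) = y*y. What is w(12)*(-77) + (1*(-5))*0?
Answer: -11088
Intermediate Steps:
w(y) = y²
w(12)*(-77) + (1*(-5))*0 = 12²*(-77) + (1*(-5))*0 = 144*(-77) - 5*0 = -11088 + 0 = -11088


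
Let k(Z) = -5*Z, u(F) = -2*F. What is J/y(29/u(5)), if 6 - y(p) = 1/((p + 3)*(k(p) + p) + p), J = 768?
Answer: 16704/143 ≈ 116.81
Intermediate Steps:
y(p) = 6 - 1/(p - 4*p*(3 + p)) (y(p) = 6 - 1/((p + 3)*(-5*p + p) + p) = 6 - 1/((3 + p)*(-4*p) + p) = 6 - 1/(-4*p*(3 + p) + p) = 6 - 1/(p - 4*p*(3 + p)))
J/y(29/u(5)) = 768/(((1 + 24*(29/((-2*5)))**2 + 66*(29/((-2*5))))/(((29/((-2*5))))*(11 + 4*(29/((-2*5))))))) = 768/(((1 + 24*(29/(-10))**2 + 66*(29/(-10)))/(((29/(-10)))*(11 + 4*(29/(-10)))))) = 768/(((1 + 24*(29*(-1/10))**2 + 66*(29*(-1/10)))/(((29*(-1/10)))*(11 + 4*(29*(-1/10)))))) = 768/(((1 + 24*(-29/10)**2 + 66*(-29/10))/((-29/10)*(11 + 4*(-29/10))))) = 768/((-10*(1 + 24*(841/100) - 957/5)/(29*(11 - 58/5)))) = 768/((-10*(1 + 5046/25 - 957/5)/(29*(-3/5)))) = 768/((-10/29*(-5/3)*286/25)) = 768/(572/87) = 768*(87/572) = 16704/143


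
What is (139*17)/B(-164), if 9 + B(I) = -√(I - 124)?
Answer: -2363/41 + 9452*I*√2/123 ≈ -57.634 + 108.68*I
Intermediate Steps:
B(I) = -9 - √(-124 + I) (B(I) = -9 - √(I - 124) = -9 - √(-124 + I))
(139*17)/B(-164) = (139*17)/(-9 - √(-124 - 164)) = 2363/(-9 - √(-288)) = 2363/(-9 - 12*I*√2)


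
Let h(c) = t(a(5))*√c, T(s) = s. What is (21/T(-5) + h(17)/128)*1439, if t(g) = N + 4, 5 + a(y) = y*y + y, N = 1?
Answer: -30219/5 + 7195*√17/128 ≈ -5812.0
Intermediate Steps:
a(y) = -5 + y + y² (a(y) = -5 + (y*y + y) = -5 + (y² + y) = -5 + (y + y²) = -5 + y + y²)
t(g) = 5 (t(g) = 1 + 4 = 5)
h(c) = 5*√c
(21/T(-5) + h(17)/128)*1439 = (21/(-5) + (5*√17)/128)*1439 = (21*(-⅕) + (5*√17)*(1/128))*1439 = (-21/5 + 5*√17/128)*1439 = -30219/5 + 7195*√17/128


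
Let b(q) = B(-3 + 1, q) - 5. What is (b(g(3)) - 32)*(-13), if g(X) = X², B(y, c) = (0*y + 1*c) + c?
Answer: 247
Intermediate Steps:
B(y, c) = 2*c (B(y, c) = (0 + c) + c = c + c = 2*c)
b(q) = -5 + 2*q (b(q) = 2*q - 5 = -5 + 2*q)
(b(g(3)) - 32)*(-13) = ((-5 + 2*3²) - 32)*(-13) = ((-5 + 2*9) - 32)*(-13) = ((-5 + 18) - 32)*(-13) = (13 - 32)*(-13) = -19*(-13) = 247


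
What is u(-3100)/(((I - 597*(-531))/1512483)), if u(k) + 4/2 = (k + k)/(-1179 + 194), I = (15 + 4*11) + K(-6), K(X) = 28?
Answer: 213260103/10411253 ≈ 20.484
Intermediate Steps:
I = 87 (I = (15 + 4*11) + 28 = (15 + 44) + 28 = 59 + 28 = 87)
u(k) = -2 - 2*k/985 (u(k) = -2 + (k + k)/(-1179 + 194) = -2 + (2*k)/(-985) = -2 + (2*k)*(-1/985) = -2 - 2*k/985)
u(-3100)/(((I - 597*(-531))/1512483)) = (-2 - 2/985*(-3100))/(((87 - 597*(-531))/1512483)) = (-2 + 1240/197)/(((87 + 317007)*(1/1512483))) = 846/(197*((317094*(1/1512483)))) = 846/(197*(105698/504161)) = (846/197)*(504161/105698) = 213260103/10411253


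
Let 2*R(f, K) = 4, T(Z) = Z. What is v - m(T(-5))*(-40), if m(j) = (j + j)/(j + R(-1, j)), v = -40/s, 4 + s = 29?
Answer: 1976/15 ≈ 131.73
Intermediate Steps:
s = 25 (s = -4 + 29 = 25)
R(f, K) = 2 (R(f, K) = (½)*4 = 2)
v = -8/5 (v = -40/25 = -40*1/25 = -8/5 ≈ -1.6000)
m(j) = 2*j/(2 + j) (m(j) = (j + j)/(j + 2) = (2*j)/(2 + j) = 2*j/(2 + j))
v - m(T(-5))*(-40) = -8/5 - 2*(-5)/(2 - 5)*(-40) = -8/5 - 2*(-5)/(-3)*(-40) = -8/5 - 2*(-5)*(-1)/3*(-40) = -8/5 - 1*10/3*(-40) = -8/5 - 10/3*(-40) = -8/5 + 400/3 = 1976/15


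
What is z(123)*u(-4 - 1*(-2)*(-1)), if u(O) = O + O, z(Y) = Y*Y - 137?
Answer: -179904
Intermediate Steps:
z(Y) = -137 + Y**2 (z(Y) = Y**2 - 137 = -137 + Y**2)
u(O) = 2*O
z(123)*u(-4 - 1*(-2)*(-1)) = (-137 + 123**2)*(2*(-4 - 1*(-2)*(-1))) = (-137 + 15129)*(2*(-4 - (-2)*(-1))) = 14992*(2*(-4 - 1*2)) = 14992*(2*(-4 - 2)) = 14992*(2*(-6)) = 14992*(-12) = -179904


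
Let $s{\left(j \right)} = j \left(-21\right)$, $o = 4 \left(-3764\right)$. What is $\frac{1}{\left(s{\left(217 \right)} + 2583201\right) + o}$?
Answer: $\frac{1}{2563588} \approx 3.9008 \cdot 10^{-7}$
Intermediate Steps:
$o = -15056$
$s{\left(j \right)} = - 21 j$
$\frac{1}{\left(s{\left(217 \right)} + 2583201\right) + o} = \frac{1}{\left(\left(-21\right) 217 + 2583201\right) - 15056} = \frac{1}{\left(-4557 + 2583201\right) - 15056} = \frac{1}{2578644 - 15056} = \frac{1}{2563588}$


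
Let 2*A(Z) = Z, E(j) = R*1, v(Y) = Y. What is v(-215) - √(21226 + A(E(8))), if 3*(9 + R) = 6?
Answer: -215 - √84890/2 ≈ -360.68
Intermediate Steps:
R = -7 (R = -9 + (⅓)*6 = -9 + 2 = -7)
E(j) = -7 (E(j) = -7*1 = -7)
A(Z) = Z/2
v(-215) - √(21226 + A(E(8))) = -215 - √(21226 + (½)*(-7)) = -215 - √(21226 - 7/2) = -215 - √(42445/2) = -215 - √84890/2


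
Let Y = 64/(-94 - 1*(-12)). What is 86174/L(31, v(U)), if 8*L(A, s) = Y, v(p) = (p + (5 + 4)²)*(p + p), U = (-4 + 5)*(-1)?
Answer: -1766567/2 ≈ -8.8328e+5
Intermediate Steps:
U = -1 (U = 1*(-1) = -1)
v(p) = 2*p*(81 + p) (v(p) = (p + 9²)*(2*p) = (p + 81)*(2*p) = (81 + p)*(2*p) = 2*p*(81 + p))
Y = -32/41 (Y = 64/(-94 + 12) = 64/(-82) = 64*(-1/82) = -32/41 ≈ -0.78049)
L(A, s) = -4/41 (L(A, s) = (⅛)*(-32/41) = -4/41)
86174/L(31, v(U)) = 86174/(-4/41) = 86174*(-41/4) = -1766567/2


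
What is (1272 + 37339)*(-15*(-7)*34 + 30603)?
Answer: 1319453703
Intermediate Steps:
(1272 + 37339)*(-15*(-7)*34 + 30603) = 38611*(105*34 + 30603) = 38611*(3570 + 30603) = 38611*34173 = 1319453703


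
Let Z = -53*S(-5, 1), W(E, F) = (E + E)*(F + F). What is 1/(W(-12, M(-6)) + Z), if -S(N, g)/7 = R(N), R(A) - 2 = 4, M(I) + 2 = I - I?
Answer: 1/2322 ≈ 0.00043066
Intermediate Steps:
M(I) = -2 (M(I) = -2 + (I - I) = -2 + 0 = -2)
R(A) = 6 (R(A) = 2 + 4 = 6)
W(E, F) = 4*E*F (W(E, F) = (2*E)*(2*F) = 4*E*F)
S(N, g) = -42 (S(N, g) = -7*6 = -42)
Z = 2226 (Z = -53*(-42) = 2226)
1/(W(-12, M(-6)) + Z) = 1/(4*(-12)*(-2) + 2226) = 1/(96 + 2226) = 1/2322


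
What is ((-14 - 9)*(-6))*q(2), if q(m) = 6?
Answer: 828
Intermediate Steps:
((-14 - 9)*(-6))*q(2) = ((-14 - 9)*(-6))*6 = -23*(-6)*6 = 138*6 = 828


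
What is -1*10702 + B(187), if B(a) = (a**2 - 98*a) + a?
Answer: 6128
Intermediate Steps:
B(a) = a**2 - 97*a
-1*10702 + B(187) = -1*10702 + 187*(-97 + 187) = -10702 + 187*90 = -10702 + 16830 = 6128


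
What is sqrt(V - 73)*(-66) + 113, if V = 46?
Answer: 113 - 198*I*sqrt(3) ≈ 113.0 - 342.95*I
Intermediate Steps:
sqrt(V - 73)*(-66) + 113 = sqrt(46 - 73)*(-66) + 113 = sqrt(-27)*(-66) + 113 = (3*I*sqrt(3))*(-66) + 113 = -198*I*sqrt(3) + 113 = 113 - 198*I*sqrt(3)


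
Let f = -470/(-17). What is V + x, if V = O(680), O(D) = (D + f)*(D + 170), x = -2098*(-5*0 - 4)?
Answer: 609892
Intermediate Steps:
f = 470/17 (f = -470*(-1/17) = 470/17 ≈ 27.647)
x = 8392 (x = -2098*(0 - 4) = -2098*(-4) = 8392)
O(D) = (170 + D)*(470/17 + D) (O(D) = (D + 470/17)*(D + 170) = (470/17 + D)*(170 + D) = (170 + D)*(470/17 + D))
V = 601500 (V = 4700 + 680**2 + (3360/17)*680 = 4700 + 462400 + 134400 = 601500)
V + x = 601500 + 8392 = 609892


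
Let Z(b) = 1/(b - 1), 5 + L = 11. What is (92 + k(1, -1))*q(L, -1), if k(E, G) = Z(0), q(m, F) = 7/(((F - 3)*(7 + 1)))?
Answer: -637/32 ≈ -19.906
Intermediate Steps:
L = 6 (L = -5 + 11 = 6)
Z(b) = 1/(-1 + b)
q(m, F) = 7/(-24 + 8*F) (q(m, F) = 7/(((-3 + F)*8)) = 7/(-24 + 8*F))
k(E, G) = -1 (k(E, G) = 1/(-1 + 0) = 1/(-1) = -1)
(92 + k(1, -1))*q(L, -1) = (92 - 1)*(7/(8*(-3 - 1))) = 91*((7/8)/(-4)) = 91*((7/8)*(-¼)) = 91*(-7/32) = -637/32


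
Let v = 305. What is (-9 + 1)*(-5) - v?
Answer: -265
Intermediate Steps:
(-9 + 1)*(-5) - v = (-9 + 1)*(-5) - 1*305 = -8*(-5) - 305 = 40 - 305 = -265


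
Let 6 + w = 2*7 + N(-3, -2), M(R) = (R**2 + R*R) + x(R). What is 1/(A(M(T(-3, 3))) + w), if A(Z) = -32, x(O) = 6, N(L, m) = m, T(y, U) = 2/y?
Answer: -1/26 ≈ -0.038462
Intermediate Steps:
M(R) = 6 + 2*R**2 (M(R) = (R**2 + R*R) + 6 = (R**2 + R**2) + 6 = 2*R**2 + 6 = 6 + 2*R**2)
w = 6 (w = -6 + (2*7 - 2) = -6 + (14 - 2) = -6 + 12 = 6)
1/(A(M(T(-3, 3))) + w) = 1/(-32 + 6) = 1/(-26) = -1/26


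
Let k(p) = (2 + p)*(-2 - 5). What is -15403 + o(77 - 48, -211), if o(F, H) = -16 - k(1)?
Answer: -15398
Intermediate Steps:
k(p) = -14 - 7*p (k(p) = (2 + p)*(-7) = -14 - 7*p)
o(F, H) = 5 (o(F, H) = -16 - (-14 - 7*1) = -16 - (-14 - 7) = -16 - 1*(-21) = -16 + 21 = 5)
-15403 + o(77 - 48, -211) = -15403 + 5 = -15398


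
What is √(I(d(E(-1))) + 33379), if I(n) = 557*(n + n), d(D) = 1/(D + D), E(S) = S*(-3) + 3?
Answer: √1204986/6 ≈ 182.95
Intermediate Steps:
E(S) = 3 - 3*S (E(S) = -3*S + 3 = 3 - 3*S)
d(D) = 1/(2*D)
I(n) = 1114*n (I(n) = 557*(2*n) = 1114*n)
√(I(d(E(-1))) + 33379) = √(1114*(1/(2*(3 - 3*(-1)))) + 33379) = √(1114*(1/(2*(3 + 3))) + 33379) = √(1114*((½)/6) + 33379) = √(1114*((½)*(⅙)) + 33379) = √(1114*(1/12) + 33379) = √(557/6 + 33379) = √(200831/6) = √1204986/6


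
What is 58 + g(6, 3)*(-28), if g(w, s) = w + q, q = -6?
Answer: 58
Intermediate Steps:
g(w, s) = -6 + w (g(w, s) = w - 6 = -6 + w)
58 + g(6, 3)*(-28) = 58 + (-6 + 6)*(-28) = 58 + 0*(-28) = 58 + 0 = 58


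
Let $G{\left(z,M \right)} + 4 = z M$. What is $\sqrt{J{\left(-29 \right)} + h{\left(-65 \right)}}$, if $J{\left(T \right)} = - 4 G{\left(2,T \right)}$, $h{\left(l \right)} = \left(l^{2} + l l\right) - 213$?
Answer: $\sqrt{8485} \approx 92.114$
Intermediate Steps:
$h{\left(l \right)} = -213 + 2 l^{2}$ ($h{\left(l \right)} = \left(l^{2} + l^{2}\right) - 213 = 2 l^{2} - 213 = -213 + 2 l^{2}$)
$G{\left(z,M \right)} = -4 + M z$ ($G{\left(z,M \right)} = -4 + z M = -4 + M z$)
$J{\left(T \right)} = 16 - 8 T$ ($J{\left(T \right)} = - 4 \left(-4 + T 2\right) = - 4 \left(-4 + 2 T\right) = 16 - 8 T$)
$\sqrt{J{\left(-29 \right)} + h{\left(-65 \right)}} = \sqrt{\left(16 - -232\right) - \left(213 - 2 \left(-65\right)^{2}\right)} = \sqrt{\left(16 + 232\right) + \left(-213 + 2 \cdot 4225\right)} = \sqrt{248 + \left(-213 + 8450\right)} = \sqrt{248 + 8237} = \sqrt{8485}$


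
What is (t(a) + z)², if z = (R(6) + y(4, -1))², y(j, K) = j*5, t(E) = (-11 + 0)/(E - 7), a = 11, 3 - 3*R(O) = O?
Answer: 2053489/16 ≈ 1.2834e+5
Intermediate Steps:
R(O) = 1 - O/3
t(E) = -11/(-7 + E)
y(j, K) = 5*j
z = 361 (z = ((1 - ⅓*6) + 5*4)² = ((1 - 2) + 20)² = (-1 + 20)² = 19² = 361)
(t(a) + z)² = (-11/(-7 + 11) + 361)² = (-11/4 + 361)² = (1433/4)² = 2053489/16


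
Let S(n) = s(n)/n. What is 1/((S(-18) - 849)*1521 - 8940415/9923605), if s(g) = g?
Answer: -1984721/2559910811651 ≈ -7.7531e-7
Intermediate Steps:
S(n) = 1 (S(n) = n/n = 1)
1/((S(-18) - 849)*1521 - 8940415/9923605) = 1/((1 - 849)*1521 - 8940415/9923605) = 1/(-848*1521 - 8940415*1/9923605) = 1/(-1289808 - 1788083/1984721) = 1/(-2559910811651/1984721) = -1984721/2559910811651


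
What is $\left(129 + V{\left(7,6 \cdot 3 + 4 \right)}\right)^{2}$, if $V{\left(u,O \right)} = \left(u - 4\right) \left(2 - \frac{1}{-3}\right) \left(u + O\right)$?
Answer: $110224$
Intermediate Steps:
$V{\left(u,O \right)} = \left(- \frac{28}{3} + \frac{7 u}{3}\right) \left(O + u\right)$ ($V{\left(u,O \right)} = \left(-4 + u\right) \left(2 - - \frac{1}{3}\right) \left(O + u\right) = \left(-4 + u\right) \left(2 + \frac{1}{3}\right) \left(O + u\right) = \left(-4 + u\right) \frac{7}{3} \left(O + u\right) = \left(- \frac{28}{3} + \frac{7 u}{3}\right) \left(O + u\right)$)
$\left(129 + V{\left(7,6 \cdot 3 + 4 \right)}\right)^{2} = \left(129 + \left(- \frac{28 \left(6 \cdot 3 + 4\right)}{3} - \frac{196}{3} + \frac{7 \cdot 7^{2}}{3} + \frac{7}{3} \left(6 \cdot 3 + 4\right) 7\right)\right)^{2} = \left(129 + \left(- \frac{28 \left(18 + 4\right)}{3} - \frac{196}{3} + \frac{7}{3} \cdot 49 + \frac{7}{3} \left(18 + 4\right) 7\right)\right)^{2} = \left(129 + \left(\left(- \frac{28}{3}\right) 22 - \frac{196}{3} + \frac{343}{3} + \frac{7}{3} \cdot 22 \cdot 7\right)\right)^{2} = \left(129 + \left(- \frac{616}{3} - \frac{196}{3} + \frac{343}{3} + \frac{1078}{3}\right)\right)^{2} = \left(129 + 203\right)^{2} = 332^{2} = 110224$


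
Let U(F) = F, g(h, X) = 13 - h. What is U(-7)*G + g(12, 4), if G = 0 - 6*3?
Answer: 127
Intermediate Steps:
G = -18 (G = 0 - 18 = -18)
U(-7)*G + g(12, 4) = -7*(-18) + (13 - 1*12) = 126 + (13 - 12) = 126 + 1 = 127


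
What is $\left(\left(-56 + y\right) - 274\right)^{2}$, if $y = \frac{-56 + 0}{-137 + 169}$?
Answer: $\frac{1760929}{16} \approx 1.1006 \cdot 10^{5}$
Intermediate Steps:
$y = - \frac{7}{4}$ ($y = - \frac{56}{32} = \left(-56\right) \frac{1}{32} = - \frac{7}{4} \approx -1.75$)
$\left(\left(-56 + y\right) - 274\right)^{2} = \left(\left(-56 - \frac{7}{4}\right) - 274\right)^{2} = \left(- \frac{231}{4} - 274\right)^{2} = \left(- \frac{1327}{4}\right)^{2} = \frac{1760929}{16}$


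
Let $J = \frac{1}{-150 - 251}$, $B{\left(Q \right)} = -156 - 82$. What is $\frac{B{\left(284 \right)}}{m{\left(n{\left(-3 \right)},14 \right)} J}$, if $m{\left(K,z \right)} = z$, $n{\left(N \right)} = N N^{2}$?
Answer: $6817$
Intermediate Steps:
$n{\left(N \right)} = N^{3}$
$B{\left(Q \right)} = -238$
$J = - \frac{1}{401}$ ($J = \frac{1}{-401} = - \frac{1}{401} \approx -0.0024938$)
$\frac{B{\left(284 \right)}}{m{\left(n{\left(-3 \right)},14 \right)} J} = - \frac{238}{14 \left(- \frac{1}{401}\right)} = - \frac{238}{- \frac{14}{401}} = \left(-238\right) \left(- \frac{401}{14}\right) = 6817$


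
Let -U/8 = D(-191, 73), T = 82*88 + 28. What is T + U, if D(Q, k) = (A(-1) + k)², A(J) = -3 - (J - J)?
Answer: -31956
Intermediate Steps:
T = 7244 (T = 7216 + 28 = 7244)
A(J) = -3 (A(J) = -3 - 1*0 = -3 + 0 = -3)
D(Q, k) = (-3 + k)²
U = -39200 (U = -8*(-3 + 73)² = -8*70² = -8*4900 = -39200)
T + U = 7244 - 39200 = -31956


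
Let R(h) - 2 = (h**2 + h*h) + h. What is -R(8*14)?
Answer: -25202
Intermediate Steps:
R(h) = 2 + h + 2*h**2 (R(h) = 2 + ((h**2 + h*h) + h) = 2 + ((h**2 + h**2) + h) = 2 + (2*h**2 + h) = 2 + (h + 2*h**2) = 2 + h + 2*h**2)
-R(8*14) = -(2 + 8*14 + 2*(8*14)**2) = -(2 + 112 + 2*112**2) = -(2 + 112 + 2*12544) = -(2 + 112 + 25088) = -1*25202 = -25202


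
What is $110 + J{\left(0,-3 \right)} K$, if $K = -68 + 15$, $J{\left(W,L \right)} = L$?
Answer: $269$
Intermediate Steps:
$K = -53$
$110 + J{\left(0,-3 \right)} K = 110 - -159 = 110 + 159 = 269$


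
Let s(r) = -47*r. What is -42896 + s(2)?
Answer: -42990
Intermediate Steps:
-42896 + s(2) = -42896 - 47*2 = -42896 - 94 = -42990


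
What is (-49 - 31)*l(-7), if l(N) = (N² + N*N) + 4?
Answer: -8160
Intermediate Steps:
l(N) = 4 + 2*N² (l(N) = (N² + N²) + 4 = 2*N² + 4 = 4 + 2*N²)
(-49 - 31)*l(-7) = (-49 - 31)*(4 + 2*(-7)²) = -80*(4 + 2*49) = -80*(4 + 98) = -80*102 = -8160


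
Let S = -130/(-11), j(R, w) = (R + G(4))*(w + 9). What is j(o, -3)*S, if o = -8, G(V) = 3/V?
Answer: -5655/11 ≈ -514.09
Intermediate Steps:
j(R, w) = (9 + w)*(¾ + R) (j(R, w) = (R + 3/4)*(w + 9) = (R + 3*(¼))*(9 + w) = (R + ¾)*(9 + w) = (¾ + R)*(9 + w) = (9 + w)*(¾ + R))
S = 130/11 (S = -130*(-1/11) = 130/11 ≈ 11.818)
j(o, -3)*S = (27/4 + 9*(-8) + (¾)*(-3) - 8*(-3))*(130/11) = (27/4 - 72 - 9/4 + 24)*(130/11) = -87/2*130/11 = -5655/11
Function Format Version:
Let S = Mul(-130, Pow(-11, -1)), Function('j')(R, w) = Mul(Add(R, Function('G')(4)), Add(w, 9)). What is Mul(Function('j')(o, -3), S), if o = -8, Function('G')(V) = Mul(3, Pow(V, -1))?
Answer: Rational(-5655, 11) ≈ -514.09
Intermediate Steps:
Function('j')(R, w) = Mul(Add(9, w), Add(Rational(3, 4), R)) (Function('j')(R, w) = Mul(Add(R, Mul(3, Pow(4, -1))), Add(w, 9)) = Mul(Add(R, Mul(3, Rational(1, 4))), Add(9, w)) = Mul(Add(R, Rational(3, 4)), Add(9, w)) = Mul(Add(Rational(3, 4), R), Add(9, w)) = Mul(Add(9, w), Add(Rational(3, 4), R)))
S = Rational(130, 11) (S = Mul(-130, Rational(-1, 11)) = Rational(130, 11) ≈ 11.818)
Mul(Function('j')(o, -3), S) = Mul(Add(Rational(27, 4), Mul(9, -8), Mul(Rational(3, 4), -3), Mul(-8, -3)), Rational(130, 11)) = Mul(Add(Rational(27, 4), -72, Rational(-9, 4), 24), Rational(130, 11)) = Mul(Rational(-87, 2), Rational(130, 11)) = Rational(-5655, 11)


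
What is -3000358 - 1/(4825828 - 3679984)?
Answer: -3437942212153/1145844 ≈ -3.0004e+6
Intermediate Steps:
-3000358 - 1/(4825828 - 3679984) = -3000358 - 1/1145844 = -3437942212153/1145844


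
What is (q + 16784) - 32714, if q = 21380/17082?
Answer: -136047440/8541 ≈ -15929.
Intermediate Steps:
q = 10690/8541 (q = 21380*(1/17082) = 10690/8541 ≈ 1.2516)
(q + 16784) - 32714 = (10690/8541 + 16784) - 32714 = 143362834/8541 - 32714 = -136047440/8541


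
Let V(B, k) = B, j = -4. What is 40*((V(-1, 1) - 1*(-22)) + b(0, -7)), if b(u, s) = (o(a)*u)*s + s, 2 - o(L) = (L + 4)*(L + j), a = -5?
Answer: 560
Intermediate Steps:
o(L) = 2 - (-4 + L)*(4 + L) (o(L) = 2 - (L + 4)*(L - 4) = 2 - (4 + L)*(-4 + L) = 2 - (-4 + L)*(4 + L))
b(u, s) = s - 7*s*u (b(u, s) = ((18 - 1*(-5)²)*u)*s + s = ((18 - 1*25)*u)*s + s = ((18 - 25)*u)*s + s = (-7*u)*s + s = -7*s*u + s = s - 7*s*u)
40*((V(-1, 1) - 1*(-22)) + b(0, -7)) = 40*((-1 - 1*(-22)) - 7*(1 - 7*0)) = 40*((-1 + 22) - 7*(1 + 0)) = 40*(21 - 7*1) = 40*(21 - 7) = 40*14 = 560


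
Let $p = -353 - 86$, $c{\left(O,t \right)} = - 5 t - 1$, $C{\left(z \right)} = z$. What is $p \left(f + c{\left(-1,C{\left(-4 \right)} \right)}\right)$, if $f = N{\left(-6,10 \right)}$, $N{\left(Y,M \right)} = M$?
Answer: $-12731$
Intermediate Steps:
$c{\left(O,t \right)} = -1 - 5 t$
$p = -439$
$f = 10$
$p \left(f + c{\left(-1,C{\left(-4 \right)} \right)}\right) = - 439 \left(10 - -19\right) = - 439 \left(10 + \left(-1 + 20\right)\right) = - 439 \left(10 + 19\right) = \left(-439\right) 29 = -12731$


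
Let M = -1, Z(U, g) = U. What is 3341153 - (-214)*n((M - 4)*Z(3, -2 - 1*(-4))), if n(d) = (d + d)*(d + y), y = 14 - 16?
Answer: 3450293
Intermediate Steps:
y = -2
n(d) = 2*d*(-2 + d) (n(d) = (d + d)*(d - 2) = (2*d)*(-2 + d) = 2*d*(-2 + d))
3341153 - (-214)*n((M - 4)*Z(3, -2 - 1*(-4))) = 3341153 - (-214)*2*((-1 - 4)*3)*(-2 + (-1 - 4)*3) = 3341153 - (-214)*2*(-5*3)*(-2 - 5*3) = 3341153 - (-214)*2*(-15)*(-2 - 15) = 3341153 - (-214)*2*(-15)*(-17) = 3341153 - (-214)*510 = 3341153 - 1*(-109140) = 3341153 + 109140 = 3450293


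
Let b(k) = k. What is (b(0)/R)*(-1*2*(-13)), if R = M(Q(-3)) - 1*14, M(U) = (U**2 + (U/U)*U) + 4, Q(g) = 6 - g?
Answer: 0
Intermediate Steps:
M(U) = 4 + U + U**2 (M(U) = (U**2 + 1*U) + 4 = (U**2 + U) + 4 = (U + U**2) + 4 = 4 + U + U**2)
R = 80 (R = (4 + (6 - 1*(-3)) + (6 - 1*(-3))**2) - 1*14 = (4 + (6 + 3) + (6 + 3)**2) - 14 = (4 + 9 + 9**2) - 14 = (4 + 9 + 81) - 14 = 94 - 14 = 80)
(b(0)/R)*(-1*2*(-13)) = (0/80)*(-1*2*(-13)) = (0*(1/80))*(-2*(-13)) = 0*26 = 0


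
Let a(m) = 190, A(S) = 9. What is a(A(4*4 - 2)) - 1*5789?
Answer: -5599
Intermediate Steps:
a(A(4*4 - 2)) - 1*5789 = 190 - 1*5789 = 190 - 5789 = -5599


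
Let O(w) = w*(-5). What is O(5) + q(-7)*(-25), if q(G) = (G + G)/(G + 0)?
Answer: -75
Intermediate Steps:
O(w) = -5*w
q(G) = 2 (q(G) = (2*G)/G = 2)
O(5) + q(-7)*(-25) = -5*5 + 2*(-25) = -25 - 50 = -75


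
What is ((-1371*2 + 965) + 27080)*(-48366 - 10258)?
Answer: -1483363072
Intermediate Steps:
((-1371*2 + 965) + 27080)*(-48366 - 10258) = ((-2742 + 965) + 27080)*(-58624) = (-1777 + 27080)*(-58624) = 25303*(-58624) = -1483363072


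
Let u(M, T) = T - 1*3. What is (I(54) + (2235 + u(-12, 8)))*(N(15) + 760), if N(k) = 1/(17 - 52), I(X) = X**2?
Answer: 137144444/35 ≈ 3.9184e+6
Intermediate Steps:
N(k) = -1/35 (N(k) = 1/(-35) = -1/35)
u(M, T) = -3 + T (u(M, T) = T - 3 = -3 + T)
(I(54) + (2235 + u(-12, 8)))*(N(15) + 760) = (54**2 + (2235 + (-3 + 8)))*(-1/35 + 760) = (2916 + (2235 + 5))*(26599/35) = (2916 + 2240)*(26599/35) = 5156*(26599/35) = 137144444/35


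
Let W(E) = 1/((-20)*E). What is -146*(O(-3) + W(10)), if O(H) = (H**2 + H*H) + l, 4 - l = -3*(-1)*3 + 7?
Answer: -87527/100 ≈ -875.27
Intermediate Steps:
l = -12 (l = 4 - (-3*(-1)*3 + 7) = 4 - (3*3 + 7) = 4 - (9 + 7) = 4 - 1*16 = 4 - 16 = -12)
W(E) = -1/(20*E)
O(H) = -12 + 2*H**2 (O(H) = (H**2 + H*H) - 12 = (H**2 + H**2) - 12 = 2*H**2 - 12 = -12 + 2*H**2)
-146*(O(-3) + W(10)) = -146*((-12 + 2*(-3)**2) - 1/20/10) = -146*((-12 + 2*9) - 1/20*1/10) = -146*((-12 + 18) - 1/200) = -146*(6 - 1/200) = -146*1199/200 = -87527/100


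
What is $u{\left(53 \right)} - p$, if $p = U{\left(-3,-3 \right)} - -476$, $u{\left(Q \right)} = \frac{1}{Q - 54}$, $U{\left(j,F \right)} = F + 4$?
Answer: $-478$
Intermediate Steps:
$U{\left(j,F \right)} = 4 + F$
$u{\left(Q \right)} = \frac{1}{-54 + Q}$
$p = 477$ ($p = \left(4 - 3\right) - -476 = 1 + 476 = 477$)
$u{\left(53 \right)} - p = \frac{1}{-54 + 53} - 477 = \frac{1}{-1} - 477 = -1 - 477 = -478$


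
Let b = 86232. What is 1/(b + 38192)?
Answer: 1/124424 ≈ 8.0370e-6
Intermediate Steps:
1/(b + 38192) = 1/(86232 + 38192) = 1/124424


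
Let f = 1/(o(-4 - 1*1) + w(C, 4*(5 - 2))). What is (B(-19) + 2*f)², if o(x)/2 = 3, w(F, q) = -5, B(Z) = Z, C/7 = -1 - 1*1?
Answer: 289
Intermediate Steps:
C = -14 (C = 7*(-1 - 1*1) = 7*(-1 - 1) = 7*(-2) = -14)
o(x) = 6 (o(x) = 2*3 = 6)
f = 1 (f = 1/(6 - 5) = 1/1 = 1)
(B(-19) + 2*f)² = (-19 + 2*1)² = (-19 + 2)² = (-17)² = 289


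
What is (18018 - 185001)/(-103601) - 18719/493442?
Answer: 80457118367/51121084642 ≈ 1.5739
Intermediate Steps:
(18018 - 185001)/(-103601) - 18719/493442 = -166983*(-1/103601) - 18719*1/493442 = 166983/103601 - 18719/493442 = 80457118367/51121084642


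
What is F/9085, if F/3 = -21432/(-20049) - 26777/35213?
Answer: 217832943/2137959231715 ≈ 0.00010189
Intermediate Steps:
F = 217832943/235328479 (F = 3*(-21432/(-20049) - 26777/35213) = 3*(-21432*(-1/20049) - 26777*1/35213) = 3*(7144/6683 - 26777/35213) = 3*(72610981/235328479) = 217832943/235328479 ≈ 0.92565)
F/9085 = (217832943/235328479)/9085 = (217832943/235328479)*(1/9085) = 217832943/2137959231715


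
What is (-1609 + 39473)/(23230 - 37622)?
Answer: -4733/1799 ≈ -2.6309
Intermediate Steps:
(-1609 + 39473)/(23230 - 37622) = 37864/(-14392) = 37864*(-1/14392) = -4733/1799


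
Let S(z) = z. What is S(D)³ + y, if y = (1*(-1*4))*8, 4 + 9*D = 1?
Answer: -865/27 ≈ -32.037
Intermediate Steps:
D = -⅓ (D = -4/9 + (⅑)*1 = -4/9 + ⅑ = -⅓ ≈ -0.33333)
y = -32 (y = (1*(-4))*8 = -4*8 = -32)
S(D)³ + y = (-⅓)³ - 32 = -1/27 - 32 = -865/27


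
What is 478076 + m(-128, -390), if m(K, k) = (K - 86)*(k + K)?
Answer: 588928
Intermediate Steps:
m(K, k) = (-86 + K)*(K + k)
478076 + m(-128, -390) = 478076 + ((-128)² - 86*(-128) - 86*(-390) - 128*(-390)) = 478076 + (16384 + 11008 + 33540 + 49920) = 478076 + 110852 = 588928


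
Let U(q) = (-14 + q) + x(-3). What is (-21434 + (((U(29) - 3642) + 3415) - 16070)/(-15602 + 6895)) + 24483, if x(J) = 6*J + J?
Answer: 26563946/8707 ≈ 3050.9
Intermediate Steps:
x(J) = 7*J
U(q) = -35 + q (U(q) = (-14 + q) + 7*(-3) = (-14 + q) - 21 = -35 + q)
(-21434 + (((U(29) - 3642) + 3415) - 16070)/(-15602 + 6895)) + 24483 = (-21434 + ((((-35 + 29) - 3642) + 3415) - 16070)/(-15602 + 6895)) + 24483 = (-21434 + (((-6 - 3642) + 3415) - 16070)/(-8707)) + 24483 = (-21434 + ((-3648 + 3415) - 16070)*(-1/8707)) + 24483 = (-21434 + (-233 - 16070)*(-1/8707)) + 24483 = (-21434 - 16303*(-1/8707)) + 24483 = (-21434 + 16303/8707) + 24483 = -186609535/8707 + 24483 = 26563946/8707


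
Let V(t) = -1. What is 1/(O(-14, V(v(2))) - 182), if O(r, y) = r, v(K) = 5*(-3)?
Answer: -1/196 ≈ -0.0051020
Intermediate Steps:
v(K) = -15
1/(O(-14, V(v(2))) - 182) = 1/(-14 - 182) = 1/(-196) = -1/196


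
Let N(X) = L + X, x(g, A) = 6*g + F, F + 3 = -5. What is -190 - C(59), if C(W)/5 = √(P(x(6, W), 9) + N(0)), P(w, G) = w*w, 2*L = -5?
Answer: -190 - 5*√3126/2 ≈ -329.78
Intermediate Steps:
F = -8 (F = -3 - 5 = -8)
x(g, A) = -8 + 6*g (x(g, A) = 6*g - 8 = -8 + 6*g)
L = -5/2 (L = (½)*(-5) = -5/2 ≈ -2.5000)
P(w, G) = w²
N(X) = -5/2 + X
C(W) = 5*√3126/2 (C(W) = 5*√((-8 + 6*6)² + (-5/2 + 0)) = 5*√((-8 + 36)² - 5/2) = 5*√(28² - 5/2) = 5*√(784 - 5/2) = 5*√(1563/2) = 5*(√3126/2) = 5*√3126/2)
-190 - C(59) = -190 - 5*√3126/2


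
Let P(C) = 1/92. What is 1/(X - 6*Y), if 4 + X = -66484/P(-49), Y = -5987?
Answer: -1/6080610 ≈ -1.6446e-7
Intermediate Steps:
P(C) = 1/92
X = -6116532 (X = -4 - 66484/1/92 = -4 - 66484*92 = -4 - 6116528 = -6116532)
1/(X - 6*Y) = 1/(-6116532 - 6*(-5987)) = 1/(-6116532 + 35922) = 1/(-6080610) = -1/6080610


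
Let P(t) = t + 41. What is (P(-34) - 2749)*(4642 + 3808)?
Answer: -23169900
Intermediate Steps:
P(t) = 41 + t
(P(-34) - 2749)*(4642 + 3808) = ((41 - 34) - 2749)*(4642 + 3808) = (7 - 2749)*8450 = -2742*8450 = -23169900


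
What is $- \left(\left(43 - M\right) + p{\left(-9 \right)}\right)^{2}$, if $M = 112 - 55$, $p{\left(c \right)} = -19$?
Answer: $-1089$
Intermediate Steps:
$M = 57$ ($M = 112 - 55 = 57$)
$- \left(\left(43 - M\right) + p{\left(-9 \right)}\right)^{2} = - \left(\left(43 - 57\right) - 19\right)^{2} = - \left(-14 - 19\right)^{2} = - \left(-33\right)^{2} = \left(-1\right) 1089 = -1089$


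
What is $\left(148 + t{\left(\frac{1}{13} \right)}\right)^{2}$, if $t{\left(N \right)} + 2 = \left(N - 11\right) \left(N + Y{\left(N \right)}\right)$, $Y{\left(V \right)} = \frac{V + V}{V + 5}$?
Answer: $\frac{652395444100}{31102929} \approx 20975.0$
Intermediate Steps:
$Y{\left(V \right)} = \frac{2 V}{5 + V}$
$t{\left(N \right)} = -2 + \left(-11 + N\right) \left(N + \frac{2 N}{5 + N}\right)$ ($t{\left(N \right)} = -2 + \left(N - 11\right) \left(N + \frac{2 N}{5 + N}\right) = -2 + \left(-11 + N\right) \left(N + \frac{2 N}{5 + N}\right)$)
$\left(148 + t{\left(\frac{1}{13} \right)}\right)^{2} = \left(148 + \frac{-10 + \left(\frac{1}{13}\right)^{3} - \frac{79}{13} - 4 \left(\frac{1}{13}\right)^{2}}{5 + \frac{1}{13}}\right)^{2} = \left(148 + \frac{-10 + \left(\frac{1}{13}\right)^{3} - \frac{79}{13} - \frac{4}{169}}{5 + \frac{1}{13}}\right)^{2} = \left(148 + \frac{-10 + \frac{1}{2197} - \frac{79}{13} - \frac{4}{169}}{\frac{66}{13}}\right)^{2} = \left(148 + \frac{13 \left(-10 + \frac{1}{2197} - \frac{79}{13} - \frac{4}{169}\right)}{66}\right)^{2} = \left(148 + \frac{13}{66} \left(- \frac{35372}{2197}\right)\right)^{2} = \left(148 - \frac{17686}{5577}\right)^{2} = \left(\frac{807710}{5577}\right)^{2} = \frac{652395444100}{31102929}$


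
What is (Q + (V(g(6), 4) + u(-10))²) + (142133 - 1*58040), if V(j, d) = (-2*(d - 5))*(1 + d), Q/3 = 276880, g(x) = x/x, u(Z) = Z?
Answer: 914733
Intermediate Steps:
g(x) = 1
Q = 830640 (Q = 3*276880 = 830640)
V(j, d) = (1 + d)*(10 - 2*d) (V(j, d) = (-2*(-5 + d))*(1 + d) = (10 - 2*d)*(1 + d) = (1 + d)*(10 - 2*d))
(Q + (V(g(6), 4) + u(-10))²) + (142133 - 1*58040) = (830640 + ((10 - 2*4² + 8*4) - 10)²) + (142133 - 1*58040) = (830640 + ((10 - 2*16 + 32) - 10)²) + (142133 - 58040) = (830640 + ((10 - 32 + 32) - 10)²) + 84093 = (830640 + (10 - 10)²) + 84093 = (830640 + 0²) + 84093 = (830640 + 0) + 84093 = 830640 + 84093 = 914733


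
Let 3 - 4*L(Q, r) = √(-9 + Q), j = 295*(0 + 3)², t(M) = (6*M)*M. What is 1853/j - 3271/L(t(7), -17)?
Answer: 8727124/61065 + 3271*√285/69 ≈ 943.22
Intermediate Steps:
t(M) = 6*M²
j = 2655 (j = 295*3² = 295*9 = 2655)
L(Q, r) = ¾ - √(-9 + Q)/4
1853/j - 3271/L(t(7), -17) = 1853/2655 - 3271/(¾ - √(-9 + 6*7²)/4) = 1853*(1/2655) - 3271/(¾ - √(-9 + 6*49)/4) = 1853/2655 - 3271/(¾ - √(-9 + 294)/4) = 1853/2655 - 3271/(¾ - √285/4)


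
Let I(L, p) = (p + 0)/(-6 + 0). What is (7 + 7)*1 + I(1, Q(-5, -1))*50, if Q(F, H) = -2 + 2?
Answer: 14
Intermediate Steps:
Q(F, H) = 0
I(L, p) = -p/6 (I(L, p) = p/(-6) = p*(-1/6) = -p/6)
(7 + 7)*1 + I(1, Q(-5, -1))*50 = (7 + 7)*1 - 1/6*0*50 = 14*1 + 0*50 = 14 + 0 = 14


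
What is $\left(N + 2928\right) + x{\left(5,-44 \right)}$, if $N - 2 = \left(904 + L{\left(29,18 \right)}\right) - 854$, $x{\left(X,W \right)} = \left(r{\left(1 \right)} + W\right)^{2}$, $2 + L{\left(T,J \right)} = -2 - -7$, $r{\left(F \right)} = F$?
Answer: $4832$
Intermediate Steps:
$L{\left(T,J \right)} = 3$ ($L{\left(T,J \right)} = -2 - -5 = -2 + \left(-2 + 7\right) = -2 + 5 = 3$)
$x{\left(X,W \right)} = \left(1 + W\right)^{2}$
$N = 55$ ($N = 2 + \left(\left(904 + 3\right) - 854\right) = 2 + \left(907 - 854\right) = 2 + 53 = 55$)
$\left(N + 2928\right) + x{\left(5,-44 \right)} = \left(55 + 2928\right) + \left(1 - 44\right)^{2} = 2983 + \left(-43\right)^{2} = 2983 + 1849 = 4832$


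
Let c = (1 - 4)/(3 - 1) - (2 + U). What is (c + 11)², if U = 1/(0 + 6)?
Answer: 484/9 ≈ 53.778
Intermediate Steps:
U = ⅙ (U = 1/6 = ⅙ ≈ 0.16667)
c = -11/3 (c = (1 - 4)/(3 - 1) - (2 + ⅙) = -3/2 - 1*13/6 = -3*½ - 13/6 = -3/2 - 13/6 = -11/3 ≈ -3.6667)
(c + 11)² = (-11/3 + 11)² = (22/3)² = 484/9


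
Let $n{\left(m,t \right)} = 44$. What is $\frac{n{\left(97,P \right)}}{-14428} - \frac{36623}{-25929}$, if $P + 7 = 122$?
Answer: $\frac{131813942}{93525903} \approx 1.4094$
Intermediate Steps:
$P = 115$ ($P = -7 + 122 = 115$)
$\frac{n{\left(97,P \right)}}{-14428} - \frac{36623}{-25929} = \frac{44}{-14428} - \frac{36623}{-25929} = 44 \left(- \frac{1}{14428}\right) - - \frac{36623}{25929} = - \frac{11}{3607} + \frac{36623}{25929} = \frac{131813942}{93525903}$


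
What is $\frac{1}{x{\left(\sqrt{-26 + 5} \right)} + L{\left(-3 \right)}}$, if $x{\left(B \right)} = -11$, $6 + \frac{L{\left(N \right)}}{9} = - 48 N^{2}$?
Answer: $- \frac{1}{3953} \approx -0.00025297$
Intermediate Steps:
$L{\left(N \right)} = -54 - 432 N^{2}$ ($L{\left(N \right)} = -54 + 9 \left(- 48 N^{2}\right) = -54 - 432 N^{2}$)
$\frac{1}{x{\left(\sqrt{-26 + 5} \right)} + L{\left(-3 \right)}} = \frac{1}{-11 - \left(54 + 432 \left(-3\right)^{2}\right)} = \frac{1}{-11 - 3942} = \frac{1}{-3953} = - \frac{1}{3953}$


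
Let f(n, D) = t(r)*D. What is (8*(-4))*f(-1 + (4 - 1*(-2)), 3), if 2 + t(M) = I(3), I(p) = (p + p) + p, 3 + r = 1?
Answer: -672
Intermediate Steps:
r = -2 (r = -3 + 1 = -2)
I(p) = 3*p (I(p) = 2*p + p = 3*p)
t(M) = 7 (t(M) = -2 + 3*3 = -2 + 9 = 7)
f(n, D) = 7*D
(8*(-4))*f(-1 + (4 - 1*(-2)), 3) = (8*(-4))*(7*3) = -32*21 = -672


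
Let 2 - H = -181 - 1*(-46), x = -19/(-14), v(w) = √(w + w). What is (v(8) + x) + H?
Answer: 1993/14 ≈ 142.36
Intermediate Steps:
v(w) = √2*√w (v(w) = √(2*w) = √2*√w)
x = 19/14 (x = -19*(-1/14) = 19/14 ≈ 1.3571)
H = 137 (H = 2 - (-181 - 1*(-46)) = 2 - (-181 + 46) = 2 - 1*(-135) = 2 + 135 = 137)
(v(8) + x) + H = (√2*√8 + 19/14) + 137 = (√2*(2*√2) + 19/14) + 137 = (4 + 19/14) + 137 = 75/14 + 137 = 1993/14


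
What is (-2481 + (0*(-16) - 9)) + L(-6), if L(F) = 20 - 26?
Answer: -2496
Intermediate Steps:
L(F) = -6
(-2481 + (0*(-16) - 9)) + L(-6) = (-2481 + (0*(-16) - 9)) - 6 = (-2481 + (0 - 9)) - 6 = (-2481 - 9) - 6 = -2490 - 6 = -2496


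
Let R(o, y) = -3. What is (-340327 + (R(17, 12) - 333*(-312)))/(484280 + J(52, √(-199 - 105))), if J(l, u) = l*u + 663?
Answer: -114657013262/235170535265 + 49178272*I*√19/235170535265 ≈ -0.48755 + 0.00091152*I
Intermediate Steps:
J(l, u) = 663 + l*u
(-340327 + (R(17, 12) - 333*(-312)))/(484280 + J(52, √(-199 - 105))) = (-340327 + (-3 - 333*(-312)))/(484280 + (663 + 52*√(-199 - 105))) = (-340327 + (-3 + 103896))/(484280 + (663 + 52*√(-304))) = (-340327 + 103893)/(484280 + (663 + 52*(4*I*√19))) = -236434/(484280 + (663 + 208*I*√19)) = -236434/(484943 + 208*I*√19)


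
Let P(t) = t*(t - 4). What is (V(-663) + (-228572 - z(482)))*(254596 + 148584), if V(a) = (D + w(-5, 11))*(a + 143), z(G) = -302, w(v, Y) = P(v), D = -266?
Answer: -45700453000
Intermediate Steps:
P(t) = t*(-4 + t)
w(v, Y) = v*(-4 + v)
V(a) = -31603 - 221*a (V(a) = (-266 - 5*(-4 - 5))*(a + 143) = (-266 - 5*(-9))*(143 + a) = (-266 + 45)*(143 + a) = -221*(143 + a) = -31603 - 221*a)
(V(-663) + (-228572 - z(482)))*(254596 + 148584) = ((-31603 - 221*(-663)) + (-228572 - 1*(-302)))*(254596 + 148584) = ((-31603 + 146523) + (-228572 + 302))*403180 = (114920 - 228270)*403180 = -113350*403180 = -45700453000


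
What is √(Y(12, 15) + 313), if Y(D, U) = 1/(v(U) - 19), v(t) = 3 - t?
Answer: 21*√682/31 ≈ 17.691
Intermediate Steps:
Y(D, U) = 1/(-16 - U) (Y(D, U) = 1/((3 - U) - 19) = 1/(-16 - U))
√(Y(12, 15) + 313) = √(-1/(16 + 15) + 313) = √(-1/31 + 313) = √(9702/31) = 21*√682/31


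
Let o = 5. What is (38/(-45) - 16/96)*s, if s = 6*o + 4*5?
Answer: -455/9 ≈ -50.556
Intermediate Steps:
s = 50 (s = 6*5 + 4*5 = 30 + 20 = 50)
(38/(-45) - 16/96)*s = (38/(-45) - 16/96)*50 = (38*(-1/45) - 16*1/96)*50 = (-38/45 - 1/6)*50 = -91/90*50 = -455/9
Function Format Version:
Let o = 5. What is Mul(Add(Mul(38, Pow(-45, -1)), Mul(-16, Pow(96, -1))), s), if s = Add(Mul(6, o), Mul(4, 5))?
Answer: Rational(-455, 9) ≈ -50.556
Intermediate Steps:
s = 50 (s = Add(Mul(6, 5), Mul(4, 5)) = Add(30, 20) = 50)
Mul(Add(Mul(38, Pow(-45, -1)), Mul(-16, Pow(96, -1))), s) = Mul(Add(Mul(38, Pow(-45, -1)), Mul(-16, Pow(96, -1))), 50) = Mul(Add(Mul(38, Rational(-1, 45)), Mul(-16, Rational(1, 96))), 50) = Mul(Add(Rational(-38, 45), Rational(-1, 6)), 50) = Mul(Rational(-91, 90), 50) = Rational(-455, 9)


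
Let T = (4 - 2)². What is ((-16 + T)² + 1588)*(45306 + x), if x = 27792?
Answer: 126605736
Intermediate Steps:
T = 4 (T = 2² = 4)
((-16 + T)² + 1588)*(45306 + x) = ((-16 + 4)² + 1588)*(45306 + 27792) = ((-12)² + 1588)*73098 = (144 + 1588)*73098 = 1732*73098 = 126605736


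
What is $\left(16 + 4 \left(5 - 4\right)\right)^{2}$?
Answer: $400$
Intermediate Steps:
$\left(16 + 4 \left(5 - 4\right)\right)^{2} = \left(16 + 4 \cdot 1\right)^{2} = \left(16 + 4\right)^{2} = 20^{2} = 400$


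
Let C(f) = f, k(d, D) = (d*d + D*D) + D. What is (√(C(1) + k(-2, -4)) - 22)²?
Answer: (22 - √17)² ≈ 319.58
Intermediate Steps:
k(d, D) = D + D² + d² (k(d, D) = (d² + D²) + D = (D² + d²) + D = D + D² + d²)
(√(C(1) + k(-2, -4)) - 22)² = (√(1 + (-4 + (-4)² + (-2)²)) - 22)² = (√(1 + (-4 + 16 + 4)) - 22)² = (√(1 + 16) - 22)² = (√17 - 22)² = (-22 + √17)²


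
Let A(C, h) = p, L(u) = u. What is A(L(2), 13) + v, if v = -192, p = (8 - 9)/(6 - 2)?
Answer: -769/4 ≈ -192.25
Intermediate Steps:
p = -1/4 ≈ -0.25000
A(C, h) = -1/4
A(L(2), 13) + v = -1/4 - 192 = -769/4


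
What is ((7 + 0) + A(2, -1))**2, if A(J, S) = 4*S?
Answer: 9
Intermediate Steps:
((7 + 0) + A(2, -1))**2 = ((7 + 0) + 4*(-1))**2 = (7 - 4)**2 = 3**2 = 9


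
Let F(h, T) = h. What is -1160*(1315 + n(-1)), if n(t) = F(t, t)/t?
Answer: -1526560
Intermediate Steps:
n(t) = 1 (n(t) = t/t = 1)
-1160*(1315 + n(-1)) = -1160*(1315 + 1) = -1160*1316 = -1526560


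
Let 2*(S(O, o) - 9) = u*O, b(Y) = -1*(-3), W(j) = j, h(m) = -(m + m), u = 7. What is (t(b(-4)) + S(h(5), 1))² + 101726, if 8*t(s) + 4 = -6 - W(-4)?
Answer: 1639065/16 ≈ 1.0244e+5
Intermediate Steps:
h(m) = -2*m
b(Y) = 3
t(s) = -¾ (t(s) = -½ + (-6 - 1*(-4))/8 = -½ + (-6 + 4)/8 = -½ + (⅛)*(-2) = -½ - ¼ = -¾)
S(O, o) = 9 + 7*O/2 (S(O, o) = 9 + (7*O)/2 = 9 + 7*O/2)
(t(b(-4)) + S(h(5), 1))² + 101726 = (-¾ + (9 + 7*(-2*5)/2))² + 101726 = (-¾ + (9 + (7/2)*(-10)))² + 101726 = (-¾ + (9 - 35))² + 101726 = (-¾ - 26)² + 101726 = (-107/4)² + 101726 = 11449/16 + 101726 = 1639065/16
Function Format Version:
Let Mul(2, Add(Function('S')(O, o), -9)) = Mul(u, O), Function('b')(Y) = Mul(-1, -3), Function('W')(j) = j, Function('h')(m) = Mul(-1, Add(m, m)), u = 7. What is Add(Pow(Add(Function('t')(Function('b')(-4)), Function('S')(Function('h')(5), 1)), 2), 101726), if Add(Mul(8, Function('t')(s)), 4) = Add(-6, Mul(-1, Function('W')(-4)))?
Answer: Rational(1639065, 16) ≈ 1.0244e+5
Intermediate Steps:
Function('h')(m) = Mul(-2, m) (Function('h')(m) = Mul(-1, Mul(2, m)) = Mul(-2, m))
Function('b')(Y) = 3
Function('t')(s) = Rational(-3, 4) (Function('t')(s) = Add(Rational(-1, 2), Mul(Rational(1, 8), Add(-6, Mul(-1, -4)))) = Add(Rational(-1, 2), Mul(Rational(1, 8), Add(-6, 4))) = Add(Rational(-1, 2), Mul(Rational(1, 8), -2)) = Add(Rational(-1, 2), Rational(-1, 4)) = Rational(-3, 4))
Function('S')(O, o) = Add(9, Mul(Rational(7, 2), O)) (Function('S')(O, o) = Add(9, Mul(Rational(1, 2), Mul(7, O))) = Add(9, Mul(Rational(7, 2), O)))
Add(Pow(Add(Function('t')(Function('b')(-4)), Function('S')(Function('h')(5), 1)), 2), 101726) = Add(Pow(Add(Rational(-3, 4), Add(9, Mul(Rational(7, 2), Mul(-2, 5)))), 2), 101726) = Add(Pow(Add(Rational(-3, 4), Add(9, Mul(Rational(7, 2), -10))), 2), 101726) = Add(Pow(Add(Rational(-3, 4), Add(9, -35)), 2), 101726) = Add(Pow(Add(Rational(-3, 4), -26), 2), 101726) = Add(Pow(Rational(-107, 4), 2), 101726) = Add(Rational(11449, 16), 101726) = Rational(1639065, 16)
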